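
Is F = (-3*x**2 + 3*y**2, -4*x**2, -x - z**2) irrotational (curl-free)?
No, ∇×F = (0, 1, -8*x - 6*y)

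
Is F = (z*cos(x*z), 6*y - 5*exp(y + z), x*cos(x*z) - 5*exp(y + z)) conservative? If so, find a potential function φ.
Yes, F is conservative. φ = 3*y**2 - 5*exp(y + z) + sin(x*z)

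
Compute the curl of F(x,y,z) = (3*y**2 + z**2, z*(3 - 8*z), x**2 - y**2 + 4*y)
(-2*y + 16*z + 1, -2*x + 2*z, -6*y)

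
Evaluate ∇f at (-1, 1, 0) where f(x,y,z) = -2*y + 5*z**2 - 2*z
(0, -2, -2)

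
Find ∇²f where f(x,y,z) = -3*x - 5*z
0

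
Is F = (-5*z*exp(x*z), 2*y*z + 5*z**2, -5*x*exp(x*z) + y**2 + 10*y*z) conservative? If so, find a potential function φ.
Yes, F is conservative. φ = y**2*z + 5*y*z**2 - 5*exp(x*z)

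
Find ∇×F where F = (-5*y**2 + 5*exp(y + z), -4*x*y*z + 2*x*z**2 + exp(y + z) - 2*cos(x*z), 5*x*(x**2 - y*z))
(4*x*y - 9*x*z - 2*x*sin(x*z) - exp(y + z), -15*x**2 + 5*y*z + 5*exp(y + z), -4*y*z + 10*y + 2*z**2 + 2*z*sin(x*z) - 5*exp(y + z))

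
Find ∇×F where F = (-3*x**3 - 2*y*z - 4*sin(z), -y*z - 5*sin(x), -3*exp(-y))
(y + 3*exp(-y), -2*y - 4*cos(z), 2*z - 5*cos(x))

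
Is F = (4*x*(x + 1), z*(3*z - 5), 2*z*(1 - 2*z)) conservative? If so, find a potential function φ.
No, ∇×F = (5 - 6*z, 0, 0) ≠ 0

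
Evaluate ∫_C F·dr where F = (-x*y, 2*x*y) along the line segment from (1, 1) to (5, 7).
112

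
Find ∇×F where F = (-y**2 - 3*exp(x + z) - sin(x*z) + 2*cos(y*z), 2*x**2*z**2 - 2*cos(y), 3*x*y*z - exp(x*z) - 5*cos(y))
(-4*x**2*z + 3*x*z + 5*sin(y), -x*cos(x*z) - 3*y*z - 2*y*sin(y*z) + z*exp(x*z) - 3*exp(x + z), 4*x*z**2 + 2*y + 2*z*sin(y*z))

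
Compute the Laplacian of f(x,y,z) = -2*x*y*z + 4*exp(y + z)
8*exp(y + z)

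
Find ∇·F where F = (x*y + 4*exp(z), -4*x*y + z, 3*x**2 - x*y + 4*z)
-4*x + y + 4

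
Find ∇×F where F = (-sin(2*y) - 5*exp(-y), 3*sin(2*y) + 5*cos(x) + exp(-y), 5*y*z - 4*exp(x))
(5*z, 4*exp(x), -5*sin(x) + 2*cos(2*y) - 5*exp(-y))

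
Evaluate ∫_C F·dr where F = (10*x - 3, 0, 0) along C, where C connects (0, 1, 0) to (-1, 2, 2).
8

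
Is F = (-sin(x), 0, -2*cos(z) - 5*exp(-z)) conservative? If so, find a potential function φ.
Yes, F is conservative. φ = -2*sin(z) + cos(x) + 5*exp(-z)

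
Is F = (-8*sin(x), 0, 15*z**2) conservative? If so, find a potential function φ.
Yes, F is conservative. φ = 5*z**3 + 8*cos(x)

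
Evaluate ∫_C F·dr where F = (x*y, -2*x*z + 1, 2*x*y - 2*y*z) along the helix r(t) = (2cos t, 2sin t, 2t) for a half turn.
4*pi*(-4 - pi)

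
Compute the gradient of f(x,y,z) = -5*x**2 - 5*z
(-10*x, 0, -5)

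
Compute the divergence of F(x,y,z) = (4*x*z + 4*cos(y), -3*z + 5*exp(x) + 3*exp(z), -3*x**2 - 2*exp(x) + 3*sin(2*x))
4*z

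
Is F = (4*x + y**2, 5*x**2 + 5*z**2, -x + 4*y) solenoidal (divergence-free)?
No, ∇·F = 4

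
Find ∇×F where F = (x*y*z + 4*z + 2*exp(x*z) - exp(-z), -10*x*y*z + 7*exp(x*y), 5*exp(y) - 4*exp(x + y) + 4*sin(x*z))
(10*x*y + 5*exp(y) - 4*exp(x + y), x*y + 2*x*exp(x*z) - 4*z*cos(x*z) + 4*exp(x + y) + 4 + exp(-z), -x*z - 10*y*z + 7*y*exp(x*y))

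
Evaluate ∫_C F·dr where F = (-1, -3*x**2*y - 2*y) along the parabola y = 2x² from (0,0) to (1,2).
-9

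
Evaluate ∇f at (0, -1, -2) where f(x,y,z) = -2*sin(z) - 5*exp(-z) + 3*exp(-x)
(-3, 0, -2*cos(2) + 5*exp(2))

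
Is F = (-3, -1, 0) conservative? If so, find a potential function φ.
Yes, F is conservative. φ = -3*x - y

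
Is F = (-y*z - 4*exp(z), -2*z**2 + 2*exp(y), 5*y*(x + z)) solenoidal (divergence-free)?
No, ∇·F = 5*y + 2*exp(y)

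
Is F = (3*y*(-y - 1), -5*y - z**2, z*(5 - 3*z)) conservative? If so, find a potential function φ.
No, ∇×F = (2*z, 0, 6*y + 3) ≠ 0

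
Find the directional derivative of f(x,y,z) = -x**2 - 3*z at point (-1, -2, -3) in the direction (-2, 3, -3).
5*sqrt(22)/22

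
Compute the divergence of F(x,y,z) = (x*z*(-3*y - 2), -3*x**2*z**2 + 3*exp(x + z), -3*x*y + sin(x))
-z*(3*y + 2)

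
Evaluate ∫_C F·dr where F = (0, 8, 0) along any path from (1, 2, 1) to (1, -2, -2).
-32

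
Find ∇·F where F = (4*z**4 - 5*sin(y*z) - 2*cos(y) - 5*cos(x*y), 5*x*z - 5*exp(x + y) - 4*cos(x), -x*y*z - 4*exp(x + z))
-x*y + 5*y*sin(x*y) - 5*exp(x + y) - 4*exp(x + z)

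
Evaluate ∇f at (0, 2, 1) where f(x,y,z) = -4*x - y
(-4, -1, 0)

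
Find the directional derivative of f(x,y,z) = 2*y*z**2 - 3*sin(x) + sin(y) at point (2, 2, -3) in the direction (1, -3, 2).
-3*sqrt(14)*(cos(2) + 17)/7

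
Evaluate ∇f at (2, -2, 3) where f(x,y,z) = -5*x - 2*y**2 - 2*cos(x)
(-5 + 2*sin(2), 8, 0)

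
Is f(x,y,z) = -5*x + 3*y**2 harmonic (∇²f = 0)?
No, ∇²f = 6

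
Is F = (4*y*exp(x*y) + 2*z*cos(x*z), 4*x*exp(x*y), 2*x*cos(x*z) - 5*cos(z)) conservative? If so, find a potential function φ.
Yes, F is conservative. φ = 4*exp(x*y) - 5*sin(z) + 2*sin(x*z)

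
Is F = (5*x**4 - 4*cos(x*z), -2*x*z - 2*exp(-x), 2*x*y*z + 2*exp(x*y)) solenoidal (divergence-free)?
No, ∇·F = 20*x**3 + 2*x*y + 4*z*sin(x*z)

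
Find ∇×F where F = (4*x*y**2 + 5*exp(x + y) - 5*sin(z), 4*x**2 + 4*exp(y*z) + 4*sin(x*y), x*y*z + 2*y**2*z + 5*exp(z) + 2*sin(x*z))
(x*z + 4*y*z - 4*y*exp(y*z), -y*z - 2*z*cos(x*z) - 5*cos(z), -8*x*y + 8*x + 4*y*cos(x*y) - 5*exp(x + y))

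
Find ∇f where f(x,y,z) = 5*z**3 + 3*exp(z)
(0, 0, 15*z**2 + 3*exp(z))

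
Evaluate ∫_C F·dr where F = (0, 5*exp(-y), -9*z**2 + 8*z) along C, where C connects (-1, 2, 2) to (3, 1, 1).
-5*exp(-1) + 5*exp(-2) + 9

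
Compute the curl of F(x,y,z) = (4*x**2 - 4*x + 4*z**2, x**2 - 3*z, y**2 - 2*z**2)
(2*y + 3, 8*z, 2*x)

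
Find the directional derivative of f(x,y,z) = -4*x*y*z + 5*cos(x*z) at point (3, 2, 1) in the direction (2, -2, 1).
-16/3 - 25*sin(3)/3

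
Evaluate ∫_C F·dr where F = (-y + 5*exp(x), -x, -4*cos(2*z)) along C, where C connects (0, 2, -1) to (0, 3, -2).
-2*sin(2) + 2*sin(4)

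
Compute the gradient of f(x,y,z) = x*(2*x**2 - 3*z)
(6*x**2 - 3*z, 0, -3*x)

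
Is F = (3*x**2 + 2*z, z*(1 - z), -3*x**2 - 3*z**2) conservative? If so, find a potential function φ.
No, ∇×F = (2*z - 1, 6*x + 2, 0) ≠ 0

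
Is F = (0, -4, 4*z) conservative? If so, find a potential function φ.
Yes, F is conservative. φ = -4*y + 2*z**2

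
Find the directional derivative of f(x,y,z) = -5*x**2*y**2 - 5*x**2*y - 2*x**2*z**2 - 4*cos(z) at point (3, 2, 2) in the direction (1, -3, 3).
3*sqrt(19)*(4*sin(2) + 77)/19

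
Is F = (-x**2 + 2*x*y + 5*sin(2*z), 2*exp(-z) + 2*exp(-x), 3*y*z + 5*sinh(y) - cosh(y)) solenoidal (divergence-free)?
No, ∇·F = -2*x + 5*y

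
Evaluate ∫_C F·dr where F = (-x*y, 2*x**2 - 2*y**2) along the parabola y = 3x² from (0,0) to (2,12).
-1116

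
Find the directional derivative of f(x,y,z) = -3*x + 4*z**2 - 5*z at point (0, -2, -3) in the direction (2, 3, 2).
-64*sqrt(17)/17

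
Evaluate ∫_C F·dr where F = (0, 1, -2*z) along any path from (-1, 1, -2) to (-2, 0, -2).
-1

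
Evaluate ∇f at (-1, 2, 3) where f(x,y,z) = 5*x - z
(5, 0, -1)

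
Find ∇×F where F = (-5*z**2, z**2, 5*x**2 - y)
(-2*z - 1, -10*x - 10*z, 0)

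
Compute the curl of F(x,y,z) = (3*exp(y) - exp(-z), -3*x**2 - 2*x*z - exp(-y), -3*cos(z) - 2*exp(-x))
(2*x, exp(-z) - 2*exp(-x), -6*x - 2*z - 3*exp(y))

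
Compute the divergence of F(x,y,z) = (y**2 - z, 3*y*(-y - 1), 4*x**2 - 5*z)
-6*y - 8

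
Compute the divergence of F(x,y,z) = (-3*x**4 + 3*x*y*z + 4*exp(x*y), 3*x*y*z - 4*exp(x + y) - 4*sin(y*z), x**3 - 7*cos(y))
-12*x**3 + 3*x*z + 3*y*z + 4*y*exp(x*y) - 4*z*cos(y*z) - 4*exp(x + y)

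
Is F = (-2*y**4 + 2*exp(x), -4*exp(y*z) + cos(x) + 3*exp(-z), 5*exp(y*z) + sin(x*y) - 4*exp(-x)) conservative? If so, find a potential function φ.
No, ∇×F = (x*cos(x*y) + 4*y*exp(y*z) + 5*z*exp(y*z) + 3*exp(-z), -y*cos(x*y) - 4*exp(-x), 8*y**3 - sin(x)) ≠ 0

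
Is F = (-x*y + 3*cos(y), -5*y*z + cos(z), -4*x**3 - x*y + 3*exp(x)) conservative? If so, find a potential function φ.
No, ∇×F = (-x + 5*y + sin(z), 12*x**2 + y - 3*exp(x), x + 3*sin(y)) ≠ 0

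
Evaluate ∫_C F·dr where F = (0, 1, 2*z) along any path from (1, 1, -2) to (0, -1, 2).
-2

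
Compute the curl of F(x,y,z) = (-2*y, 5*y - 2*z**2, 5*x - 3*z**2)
(4*z, -5, 2)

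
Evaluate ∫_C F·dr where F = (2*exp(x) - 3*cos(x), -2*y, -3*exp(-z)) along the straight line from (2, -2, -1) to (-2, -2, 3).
-2*exp(2) - 3*E + 3*exp(-3) + 2*exp(-2) + 6*sin(2)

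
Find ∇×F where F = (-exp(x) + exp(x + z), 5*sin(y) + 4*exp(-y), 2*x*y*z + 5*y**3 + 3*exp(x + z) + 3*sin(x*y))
(2*x*z + 3*x*cos(x*y) + 15*y**2, -2*y*z - 3*y*cos(x*y) - 2*exp(x + z), 0)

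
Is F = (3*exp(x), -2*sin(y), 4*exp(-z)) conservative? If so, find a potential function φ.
Yes, F is conservative. φ = 3*exp(x) + 2*cos(y) - 4*exp(-z)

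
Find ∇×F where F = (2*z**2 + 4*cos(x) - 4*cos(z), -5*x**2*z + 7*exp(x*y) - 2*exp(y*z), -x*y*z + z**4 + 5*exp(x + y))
(5*x**2 - x*z + 2*y*exp(y*z) + 5*exp(x + y), y*z + 4*z - 5*exp(x + y) + 4*sin(z), -10*x*z + 7*y*exp(x*y))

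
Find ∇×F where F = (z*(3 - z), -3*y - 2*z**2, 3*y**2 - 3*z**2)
(6*y + 4*z, 3 - 2*z, 0)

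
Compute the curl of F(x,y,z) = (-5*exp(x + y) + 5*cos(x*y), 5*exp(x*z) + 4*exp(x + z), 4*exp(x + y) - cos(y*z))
(-5*x*exp(x*z) + z*sin(y*z) + 4*exp(x + y) - 4*exp(x + z), -4*exp(x + y), 5*x*sin(x*y) + 5*z*exp(x*z) + 5*exp(x + y) + 4*exp(x + z))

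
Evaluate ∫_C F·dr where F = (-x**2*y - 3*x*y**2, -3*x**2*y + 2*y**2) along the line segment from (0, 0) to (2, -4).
-392/3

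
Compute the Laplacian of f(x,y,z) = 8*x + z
0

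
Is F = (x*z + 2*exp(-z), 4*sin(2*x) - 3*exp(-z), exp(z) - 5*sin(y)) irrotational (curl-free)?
No, ∇×F = (-5*cos(y) - 3*exp(-z), x - 2*exp(-z), 8*cos(2*x))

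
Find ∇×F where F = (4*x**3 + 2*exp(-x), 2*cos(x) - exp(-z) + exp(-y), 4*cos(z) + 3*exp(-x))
(-exp(-z), 3*exp(-x), -2*sin(x))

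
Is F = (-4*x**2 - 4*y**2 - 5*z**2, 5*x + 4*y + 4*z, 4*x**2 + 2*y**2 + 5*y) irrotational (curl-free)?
No, ∇×F = (4*y + 1, -8*x - 10*z, 8*y + 5)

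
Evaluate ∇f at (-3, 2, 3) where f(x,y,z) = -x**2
(6, 0, 0)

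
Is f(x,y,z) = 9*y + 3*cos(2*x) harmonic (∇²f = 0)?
No, ∇²f = -12*cos(2*x)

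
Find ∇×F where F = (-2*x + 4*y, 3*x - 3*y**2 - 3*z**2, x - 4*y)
(6*z - 4, -1, -1)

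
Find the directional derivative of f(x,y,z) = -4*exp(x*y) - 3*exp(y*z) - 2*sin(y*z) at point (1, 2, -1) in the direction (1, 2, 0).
-2*sqrt(5)*(-2*cos(2) + cosh(2) + 7*sinh(2) + 4*exp(2))/5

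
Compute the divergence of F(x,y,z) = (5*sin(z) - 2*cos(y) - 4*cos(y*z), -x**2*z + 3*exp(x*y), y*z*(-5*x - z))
3*x*exp(x*y) - y*z - y*(5*x + z)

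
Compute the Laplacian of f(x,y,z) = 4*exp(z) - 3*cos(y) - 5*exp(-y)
4*exp(z) + 3*cos(y) - 5*exp(-y)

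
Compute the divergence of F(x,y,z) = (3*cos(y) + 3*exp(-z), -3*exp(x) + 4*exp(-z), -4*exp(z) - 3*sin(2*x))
-4*exp(z)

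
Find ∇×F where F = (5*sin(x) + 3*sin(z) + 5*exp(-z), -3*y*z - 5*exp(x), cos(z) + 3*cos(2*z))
(3*y, 3*cos(z) - 5*exp(-z), -5*exp(x))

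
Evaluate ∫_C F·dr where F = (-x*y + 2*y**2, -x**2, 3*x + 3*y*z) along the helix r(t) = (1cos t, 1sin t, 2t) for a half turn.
-8/3 + 12*pi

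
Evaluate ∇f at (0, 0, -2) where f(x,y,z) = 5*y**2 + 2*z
(0, 0, 2)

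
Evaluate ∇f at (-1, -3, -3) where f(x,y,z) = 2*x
(2, 0, 0)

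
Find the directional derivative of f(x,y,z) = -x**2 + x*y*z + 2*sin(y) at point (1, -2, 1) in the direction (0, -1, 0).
-1 - 2*cos(2)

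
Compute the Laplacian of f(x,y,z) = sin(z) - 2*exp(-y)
-sin(z) - 2*exp(-y)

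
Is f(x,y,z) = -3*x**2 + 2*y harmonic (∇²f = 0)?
No, ∇²f = -6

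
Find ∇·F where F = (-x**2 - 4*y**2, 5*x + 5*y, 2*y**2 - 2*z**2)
-2*x - 4*z + 5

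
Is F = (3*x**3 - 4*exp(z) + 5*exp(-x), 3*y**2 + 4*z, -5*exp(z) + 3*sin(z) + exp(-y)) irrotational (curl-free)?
No, ∇×F = (-4 - exp(-y), -4*exp(z), 0)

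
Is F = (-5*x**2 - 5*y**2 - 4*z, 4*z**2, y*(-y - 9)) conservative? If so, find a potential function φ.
No, ∇×F = (-2*y - 8*z - 9, -4, 10*y) ≠ 0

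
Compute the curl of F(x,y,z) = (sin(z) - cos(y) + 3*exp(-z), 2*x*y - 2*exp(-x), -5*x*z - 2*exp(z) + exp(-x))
(0, 5*z + cos(z) - 3*exp(-z) + exp(-x), 2*y - sin(y) + 2*exp(-x))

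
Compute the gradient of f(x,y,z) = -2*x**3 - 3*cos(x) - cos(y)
(-6*x**2 + 3*sin(x), sin(y), 0)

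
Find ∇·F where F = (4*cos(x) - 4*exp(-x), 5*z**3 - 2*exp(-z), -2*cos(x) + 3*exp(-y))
-4*sin(x) + 4*exp(-x)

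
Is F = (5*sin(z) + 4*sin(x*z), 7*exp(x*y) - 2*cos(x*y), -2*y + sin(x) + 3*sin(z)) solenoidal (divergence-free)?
No, ∇·F = 7*x*exp(x*y) + 2*x*sin(x*y) + 4*z*cos(x*z) + 3*cos(z)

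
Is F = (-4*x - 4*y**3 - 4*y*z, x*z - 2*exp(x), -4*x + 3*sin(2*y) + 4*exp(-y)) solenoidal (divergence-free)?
No, ∇·F = -4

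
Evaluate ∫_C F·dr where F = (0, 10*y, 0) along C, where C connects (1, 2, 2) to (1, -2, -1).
0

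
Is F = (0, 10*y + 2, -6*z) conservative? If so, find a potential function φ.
Yes, F is conservative. φ = 5*y**2 + 2*y - 3*z**2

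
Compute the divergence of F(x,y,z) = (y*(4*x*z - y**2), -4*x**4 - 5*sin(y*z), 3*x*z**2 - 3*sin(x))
z*(6*x + 4*y - 5*cos(y*z))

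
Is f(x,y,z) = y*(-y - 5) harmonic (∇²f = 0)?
No, ∇²f = -2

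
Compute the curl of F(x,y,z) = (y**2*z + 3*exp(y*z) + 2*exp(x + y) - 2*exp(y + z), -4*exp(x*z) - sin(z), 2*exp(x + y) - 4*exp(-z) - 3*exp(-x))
(4*x*exp(x*z) + 2*exp(x + y) + cos(z), ((y**2 + 3*y*exp(y*z) - 2*exp(x + y) - 2*exp(y + z))*exp(x) - 3)*exp(-x), -2*y*z - 4*z*exp(x*z) - 3*z*exp(y*z) - 2*exp(x + y) + 2*exp(y + z))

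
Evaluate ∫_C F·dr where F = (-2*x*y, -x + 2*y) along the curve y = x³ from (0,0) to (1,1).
-3/20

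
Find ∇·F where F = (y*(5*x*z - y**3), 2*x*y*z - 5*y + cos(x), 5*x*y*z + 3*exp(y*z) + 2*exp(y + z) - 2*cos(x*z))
5*x*y + 2*x*z + 2*x*sin(x*z) + 5*y*z + 3*y*exp(y*z) + 2*exp(y + z) - 5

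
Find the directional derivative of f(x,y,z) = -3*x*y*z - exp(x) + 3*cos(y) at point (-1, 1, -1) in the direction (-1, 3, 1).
sqrt(11)*(-9*E - 9*E*sin(1) + 1)*exp(-1)/11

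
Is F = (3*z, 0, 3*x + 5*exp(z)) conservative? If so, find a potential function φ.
Yes, F is conservative. φ = 3*x*z + 5*exp(z)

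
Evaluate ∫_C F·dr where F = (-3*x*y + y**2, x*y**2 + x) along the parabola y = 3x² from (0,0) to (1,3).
1297/140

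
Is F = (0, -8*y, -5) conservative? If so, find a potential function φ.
Yes, F is conservative. φ = -4*y**2 - 5*z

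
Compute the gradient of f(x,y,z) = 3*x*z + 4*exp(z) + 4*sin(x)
(3*z + 4*cos(x), 0, 3*x + 4*exp(z))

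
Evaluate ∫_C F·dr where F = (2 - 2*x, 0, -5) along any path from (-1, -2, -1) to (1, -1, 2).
-11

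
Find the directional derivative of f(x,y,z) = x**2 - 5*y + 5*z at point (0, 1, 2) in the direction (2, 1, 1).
0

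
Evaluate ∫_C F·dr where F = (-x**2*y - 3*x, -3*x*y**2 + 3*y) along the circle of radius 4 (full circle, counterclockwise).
-128*pi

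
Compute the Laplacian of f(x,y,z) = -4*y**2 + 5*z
-8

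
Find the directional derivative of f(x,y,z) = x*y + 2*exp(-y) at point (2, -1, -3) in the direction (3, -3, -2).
3*sqrt(22)*(-3 + 2*E)/22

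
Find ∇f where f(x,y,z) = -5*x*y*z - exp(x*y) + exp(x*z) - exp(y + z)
(-5*y*z - y*exp(x*y) + z*exp(x*z), -5*x*z - x*exp(x*y) - exp(y + z), -5*x*y + x*exp(x*z) - exp(y + z))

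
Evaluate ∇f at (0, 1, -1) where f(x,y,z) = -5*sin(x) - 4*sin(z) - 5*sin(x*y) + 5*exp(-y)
(-10, -5*exp(-1), -4*cos(1))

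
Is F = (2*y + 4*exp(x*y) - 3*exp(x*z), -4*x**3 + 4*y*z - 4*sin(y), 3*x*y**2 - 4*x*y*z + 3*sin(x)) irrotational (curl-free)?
No, ∇×F = (6*x*y - 4*x*z - 4*y, -3*x*exp(x*z) - 3*y**2 + 4*y*z - 3*cos(x), -12*x**2 - 4*x*exp(x*y) - 2)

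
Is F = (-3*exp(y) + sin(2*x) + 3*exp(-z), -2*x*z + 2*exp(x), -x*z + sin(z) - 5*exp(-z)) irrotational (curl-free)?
No, ∇×F = (2*x, z - 3*exp(-z), -2*z + 2*exp(x) + 3*exp(y))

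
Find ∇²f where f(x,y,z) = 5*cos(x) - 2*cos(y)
-5*cos(x) + 2*cos(y)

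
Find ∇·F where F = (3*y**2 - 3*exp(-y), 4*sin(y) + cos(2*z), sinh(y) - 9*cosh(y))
4*cos(y)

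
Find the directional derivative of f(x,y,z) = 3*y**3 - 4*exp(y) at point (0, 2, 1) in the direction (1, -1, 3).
4*sqrt(11)*(-9 + exp(2))/11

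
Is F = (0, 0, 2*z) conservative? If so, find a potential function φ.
Yes, F is conservative. φ = z**2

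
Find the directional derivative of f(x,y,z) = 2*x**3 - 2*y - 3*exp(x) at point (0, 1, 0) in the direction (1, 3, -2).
-9*sqrt(14)/14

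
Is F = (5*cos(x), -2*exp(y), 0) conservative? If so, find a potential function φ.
Yes, F is conservative. φ = -2*exp(y) + 5*sin(x)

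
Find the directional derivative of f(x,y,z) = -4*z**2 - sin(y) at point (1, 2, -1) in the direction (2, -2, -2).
sqrt(3)*(-8 + cos(2))/3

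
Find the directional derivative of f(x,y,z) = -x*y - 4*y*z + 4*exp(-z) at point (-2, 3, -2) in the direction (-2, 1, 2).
-8*exp(2)/3 - 8/3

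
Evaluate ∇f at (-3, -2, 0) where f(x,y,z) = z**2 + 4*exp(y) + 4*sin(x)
(4*cos(3), 4*exp(-2), 0)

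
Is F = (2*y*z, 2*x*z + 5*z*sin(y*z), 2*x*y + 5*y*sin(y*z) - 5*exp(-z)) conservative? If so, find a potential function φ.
Yes, F is conservative. φ = 2*x*y*z - 5*cos(y*z) + 5*exp(-z)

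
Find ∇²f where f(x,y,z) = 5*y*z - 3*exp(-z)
-3*exp(-z)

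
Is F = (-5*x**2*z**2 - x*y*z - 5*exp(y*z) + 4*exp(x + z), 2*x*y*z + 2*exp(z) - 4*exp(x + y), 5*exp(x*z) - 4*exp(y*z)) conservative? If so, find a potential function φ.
No, ∇×F = (-2*x*y - 4*z*exp(y*z) - 2*exp(z), -10*x**2*z - x*y - 5*y*exp(y*z) - 5*z*exp(x*z) + 4*exp(x + z), x*z + 2*y*z + 5*z*exp(y*z) - 4*exp(x + y)) ≠ 0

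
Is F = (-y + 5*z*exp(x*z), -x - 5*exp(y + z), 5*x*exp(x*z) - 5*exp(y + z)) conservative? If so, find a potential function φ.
Yes, F is conservative. φ = -x*y + 5*exp(x*z) - 5*exp(y + z)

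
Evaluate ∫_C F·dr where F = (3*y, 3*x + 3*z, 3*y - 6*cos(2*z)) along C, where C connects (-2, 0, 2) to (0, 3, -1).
-9 + 3*sin(4) + 3*sin(2)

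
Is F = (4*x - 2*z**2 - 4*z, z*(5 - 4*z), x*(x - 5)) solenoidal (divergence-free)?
No, ∇·F = 4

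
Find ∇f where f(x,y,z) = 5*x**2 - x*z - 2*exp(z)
(10*x - z, 0, -x - 2*exp(z))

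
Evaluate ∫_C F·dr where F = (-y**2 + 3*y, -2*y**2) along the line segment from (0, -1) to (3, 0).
-37/6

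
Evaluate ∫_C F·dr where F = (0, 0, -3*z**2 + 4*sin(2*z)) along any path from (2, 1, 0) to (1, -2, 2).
-6 - 2*cos(4)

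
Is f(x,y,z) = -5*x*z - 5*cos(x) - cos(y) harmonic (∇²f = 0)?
No, ∇²f = 5*cos(x) + cos(y)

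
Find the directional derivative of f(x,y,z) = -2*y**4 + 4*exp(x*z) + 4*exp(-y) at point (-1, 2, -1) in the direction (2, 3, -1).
2*sqrt(14)*(-48*exp(2) - exp(3) - 3)*exp(-2)/7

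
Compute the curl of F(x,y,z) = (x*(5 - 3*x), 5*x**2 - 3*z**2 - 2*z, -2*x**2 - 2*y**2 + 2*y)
(-4*y + 6*z + 4, 4*x, 10*x)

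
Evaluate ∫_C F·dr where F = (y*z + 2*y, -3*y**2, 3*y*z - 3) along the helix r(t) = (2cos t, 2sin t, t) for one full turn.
2*pi*(-13 - 2*pi)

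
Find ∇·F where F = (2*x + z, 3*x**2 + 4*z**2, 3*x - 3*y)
2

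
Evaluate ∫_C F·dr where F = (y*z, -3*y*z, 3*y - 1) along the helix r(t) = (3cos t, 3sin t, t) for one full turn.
pi*(23 - 18*pi)/2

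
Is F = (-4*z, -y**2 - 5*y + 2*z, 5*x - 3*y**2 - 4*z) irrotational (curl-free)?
No, ∇×F = (-6*y - 2, -9, 0)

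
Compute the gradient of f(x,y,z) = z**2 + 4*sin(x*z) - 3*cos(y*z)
(4*z*cos(x*z), 3*z*sin(y*z), 4*x*cos(x*z) + 3*y*sin(y*z) + 2*z)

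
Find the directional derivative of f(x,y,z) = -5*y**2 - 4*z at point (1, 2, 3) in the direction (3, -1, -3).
32*sqrt(19)/19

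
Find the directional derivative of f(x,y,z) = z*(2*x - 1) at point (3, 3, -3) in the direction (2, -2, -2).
-11*sqrt(3)/3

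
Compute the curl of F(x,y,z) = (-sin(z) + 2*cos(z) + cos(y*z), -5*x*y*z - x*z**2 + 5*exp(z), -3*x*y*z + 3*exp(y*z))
(5*x*y - x*z + 3*z*exp(y*z) - 5*exp(z), 3*y*z - y*sin(y*z) - 2*sin(z) - cos(z), z*(-5*y - z + sin(y*z)))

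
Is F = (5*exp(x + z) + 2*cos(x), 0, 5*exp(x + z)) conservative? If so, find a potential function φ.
Yes, F is conservative. φ = 5*exp(x + z) + 2*sin(x)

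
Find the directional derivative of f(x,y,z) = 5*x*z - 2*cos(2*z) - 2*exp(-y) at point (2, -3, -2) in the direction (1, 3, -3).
2*sqrt(19)*(-20 + 6*sin(4) + 3*exp(3))/19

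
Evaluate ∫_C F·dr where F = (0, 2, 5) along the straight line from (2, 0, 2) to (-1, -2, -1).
-19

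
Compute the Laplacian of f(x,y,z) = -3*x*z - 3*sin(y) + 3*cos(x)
3*sin(y) - 3*cos(x)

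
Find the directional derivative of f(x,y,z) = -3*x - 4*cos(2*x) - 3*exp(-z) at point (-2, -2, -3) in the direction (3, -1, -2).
-3*sqrt(14)*(8*sin(4) + 3 + 2*exp(3))/14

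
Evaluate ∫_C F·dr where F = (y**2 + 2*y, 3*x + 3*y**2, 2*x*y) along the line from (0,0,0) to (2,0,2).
0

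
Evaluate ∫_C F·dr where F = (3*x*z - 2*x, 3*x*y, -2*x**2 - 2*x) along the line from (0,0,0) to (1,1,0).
0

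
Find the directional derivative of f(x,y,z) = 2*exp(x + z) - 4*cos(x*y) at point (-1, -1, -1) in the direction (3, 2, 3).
2*sqrt(22)*(-5*exp(2)*sin(1) + 3)*exp(-2)/11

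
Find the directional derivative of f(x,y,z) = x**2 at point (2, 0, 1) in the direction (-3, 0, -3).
-2*sqrt(2)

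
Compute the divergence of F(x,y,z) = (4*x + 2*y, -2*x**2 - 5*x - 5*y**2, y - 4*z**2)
-10*y - 8*z + 4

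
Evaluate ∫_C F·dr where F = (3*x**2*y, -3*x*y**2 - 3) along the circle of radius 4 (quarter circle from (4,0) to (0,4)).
-96*pi - 12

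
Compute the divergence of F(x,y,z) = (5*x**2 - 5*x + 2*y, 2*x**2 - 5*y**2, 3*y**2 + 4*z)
10*x - 10*y - 1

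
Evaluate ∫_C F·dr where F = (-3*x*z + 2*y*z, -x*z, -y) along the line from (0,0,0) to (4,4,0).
0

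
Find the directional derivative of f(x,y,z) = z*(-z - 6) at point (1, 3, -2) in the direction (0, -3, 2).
-4*sqrt(13)/13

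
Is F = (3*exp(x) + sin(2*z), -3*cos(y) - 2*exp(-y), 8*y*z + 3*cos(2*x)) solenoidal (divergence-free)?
No, ∇·F = 8*y + 3*exp(x) + 3*sin(y) + 2*exp(-y)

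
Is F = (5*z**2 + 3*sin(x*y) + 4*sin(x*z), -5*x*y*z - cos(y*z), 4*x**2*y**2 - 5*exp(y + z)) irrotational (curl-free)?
No, ∇×F = (8*x**2*y + 5*x*y - y*sin(y*z) - 5*exp(y + z), -8*x*y**2 + 4*x*cos(x*z) + 10*z, -3*x*cos(x*y) - 5*y*z)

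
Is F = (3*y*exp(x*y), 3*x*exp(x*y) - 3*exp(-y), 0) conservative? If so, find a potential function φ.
Yes, F is conservative. φ = 3*exp(x*y) + 3*exp(-y)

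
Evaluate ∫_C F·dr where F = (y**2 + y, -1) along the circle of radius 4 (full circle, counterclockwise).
-16*pi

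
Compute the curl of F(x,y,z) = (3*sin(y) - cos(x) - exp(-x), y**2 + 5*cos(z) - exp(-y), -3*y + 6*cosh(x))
(5*sin(z) - 3, -6*sinh(x), -3*cos(y))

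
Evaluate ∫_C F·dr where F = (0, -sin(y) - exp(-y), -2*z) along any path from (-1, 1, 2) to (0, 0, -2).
-cos(1) - exp(-1) + 2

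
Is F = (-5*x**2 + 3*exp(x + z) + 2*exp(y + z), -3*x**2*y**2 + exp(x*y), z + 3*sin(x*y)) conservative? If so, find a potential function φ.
No, ∇×F = (3*x*cos(x*y), -3*y*cos(x*y) + 3*exp(x + z) + 2*exp(y + z), -6*x*y**2 + y*exp(x*y) - 2*exp(y + z)) ≠ 0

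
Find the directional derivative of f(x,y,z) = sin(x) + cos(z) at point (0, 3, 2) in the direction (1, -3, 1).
sqrt(11)*(1 - sin(2))/11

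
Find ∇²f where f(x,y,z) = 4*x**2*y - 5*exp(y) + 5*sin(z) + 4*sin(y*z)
-4*y**2*sin(y*z) + 8*y - 4*z**2*sin(y*z) - 5*exp(y) - 5*sin(z)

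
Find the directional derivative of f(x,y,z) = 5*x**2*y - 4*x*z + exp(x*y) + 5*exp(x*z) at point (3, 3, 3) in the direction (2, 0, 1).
3*sqrt(5)*(48 + 17*exp(9))/5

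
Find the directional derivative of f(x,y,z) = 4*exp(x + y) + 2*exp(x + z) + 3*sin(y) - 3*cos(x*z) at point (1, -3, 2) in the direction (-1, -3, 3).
sqrt(19)*(-16 + 3*exp(2)*sin(2) - 9*exp(2)*cos(3) + 4*exp(5))*exp(-2)/19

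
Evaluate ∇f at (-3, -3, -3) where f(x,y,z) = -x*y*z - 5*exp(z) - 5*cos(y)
(-9, -9 - 5*sin(3), -9 - 5*exp(-3))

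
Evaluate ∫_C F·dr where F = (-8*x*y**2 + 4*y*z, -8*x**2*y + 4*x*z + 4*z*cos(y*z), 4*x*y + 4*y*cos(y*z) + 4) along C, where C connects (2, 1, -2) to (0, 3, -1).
-4*sin(3) + 4*sin(2) + 36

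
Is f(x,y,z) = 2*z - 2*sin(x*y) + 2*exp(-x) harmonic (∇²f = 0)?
No, ∇²f = 2*x**2*sin(x*y) + 2*y**2*sin(x*y) + 2*exp(-x)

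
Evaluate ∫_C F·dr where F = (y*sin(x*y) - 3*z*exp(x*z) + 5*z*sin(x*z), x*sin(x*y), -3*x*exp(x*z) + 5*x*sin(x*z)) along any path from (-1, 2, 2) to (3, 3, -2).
-5*cos(6) + 6*cos(2) - 3*exp(-6) + 3*exp(-2) - cos(9)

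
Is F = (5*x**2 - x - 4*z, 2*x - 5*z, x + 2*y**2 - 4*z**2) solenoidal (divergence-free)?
No, ∇·F = 10*x - 8*z - 1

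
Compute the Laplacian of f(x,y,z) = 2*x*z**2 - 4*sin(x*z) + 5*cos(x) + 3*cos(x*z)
x*(4*x*sin(x*z) - 3*x*cos(x*z) + 4) + 4*z**2*sin(x*z) - 3*z**2*cos(x*z) - 5*cos(x)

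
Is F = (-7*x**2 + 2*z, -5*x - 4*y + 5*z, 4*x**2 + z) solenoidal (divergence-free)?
No, ∇·F = -14*x - 3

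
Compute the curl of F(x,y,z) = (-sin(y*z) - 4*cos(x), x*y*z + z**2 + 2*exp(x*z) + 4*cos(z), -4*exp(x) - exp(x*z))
(-x*y - 2*x*exp(x*z) - 2*z + 4*sin(z), -y*cos(y*z) + z*exp(x*z) + 4*exp(x), z*(y + 2*exp(x*z) + cos(y*z)))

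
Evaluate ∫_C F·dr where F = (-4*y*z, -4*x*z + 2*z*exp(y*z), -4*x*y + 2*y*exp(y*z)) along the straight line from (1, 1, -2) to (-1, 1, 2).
4*sinh(2)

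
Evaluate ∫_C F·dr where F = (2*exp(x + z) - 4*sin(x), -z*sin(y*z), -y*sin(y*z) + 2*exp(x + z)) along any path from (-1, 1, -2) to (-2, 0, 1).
-4*cos(1) + 3*cos(2) - 2*exp(-3) + 2*exp(-1) + 1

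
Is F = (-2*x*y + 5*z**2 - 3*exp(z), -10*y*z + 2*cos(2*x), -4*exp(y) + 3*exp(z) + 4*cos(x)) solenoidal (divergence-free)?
No, ∇·F = -2*y - 10*z + 3*exp(z)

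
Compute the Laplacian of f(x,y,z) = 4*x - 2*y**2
-4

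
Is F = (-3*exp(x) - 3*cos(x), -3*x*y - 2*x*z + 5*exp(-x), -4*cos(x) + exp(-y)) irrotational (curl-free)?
No, ∇×F = (2*x - exp(-y), -4*sin(x), -3*y - 2*z - 5*exp(-x))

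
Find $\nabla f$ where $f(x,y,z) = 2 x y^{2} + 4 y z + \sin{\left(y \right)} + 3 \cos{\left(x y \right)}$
(y*(2*y - 3*sin(x*y)), 4*x*y - 3*x*sin(x*y) + 4*z + cos(y), 4*y)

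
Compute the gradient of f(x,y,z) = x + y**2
(1, 2*y, 0)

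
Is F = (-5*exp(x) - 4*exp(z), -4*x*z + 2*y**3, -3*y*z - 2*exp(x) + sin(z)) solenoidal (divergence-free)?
No, ∇·F = 6*y**2 - 3*y - 5*exp(x) + cos(z)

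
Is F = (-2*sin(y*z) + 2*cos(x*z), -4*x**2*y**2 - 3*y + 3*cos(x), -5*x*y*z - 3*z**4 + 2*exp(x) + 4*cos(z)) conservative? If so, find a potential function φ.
No, ∇×F = (-5*x*z, -2*x*sin(x*z) + 5*y*z - 2*y*cos(y*z) - 2*exp(x), -8*x*y**2 + 2*z*cos(y*z) - 3*sin(x)) ≠ 0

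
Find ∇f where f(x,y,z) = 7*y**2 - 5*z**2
(0, 14*y, -10*z)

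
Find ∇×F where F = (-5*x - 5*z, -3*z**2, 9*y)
(6*z + 9, -5, 0)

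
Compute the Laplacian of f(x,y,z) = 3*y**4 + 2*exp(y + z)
36*y**2 + 4*exp(y + z)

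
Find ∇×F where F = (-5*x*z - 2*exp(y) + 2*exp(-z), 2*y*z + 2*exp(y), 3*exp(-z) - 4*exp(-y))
(-2*y + 4*exp(-y), -5*x - 2*exp(-z), 2*exp(y))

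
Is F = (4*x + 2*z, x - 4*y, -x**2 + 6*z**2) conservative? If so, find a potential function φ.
No, ∇×F = (0, 2*x + 2, 1) ≠ 0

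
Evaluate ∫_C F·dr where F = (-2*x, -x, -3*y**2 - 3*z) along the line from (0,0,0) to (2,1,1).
-15/2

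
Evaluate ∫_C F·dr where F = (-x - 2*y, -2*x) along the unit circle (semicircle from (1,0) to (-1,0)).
0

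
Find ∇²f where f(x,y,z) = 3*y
0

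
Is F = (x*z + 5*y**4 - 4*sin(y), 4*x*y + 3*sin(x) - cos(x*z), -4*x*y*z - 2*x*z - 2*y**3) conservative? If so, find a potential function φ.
No, ∇×F = (-4*x*z - x*sin(x*z) - 6*y**2, x + 4*y*z + 2*z, -20*y**3 + 4*y + z*sin(x*z) + 3*cos(x) + 4*cos(y)) ≠ 0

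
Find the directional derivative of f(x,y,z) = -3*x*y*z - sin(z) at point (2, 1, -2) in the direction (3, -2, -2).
2*sqrt(17)*(cos(2) + 3)/17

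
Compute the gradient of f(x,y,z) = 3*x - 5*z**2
(3, 0, -10*z)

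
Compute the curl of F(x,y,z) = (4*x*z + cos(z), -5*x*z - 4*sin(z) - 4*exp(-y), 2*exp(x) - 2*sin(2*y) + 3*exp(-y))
(5*x - 4*cos(2*y) + 4*cos(z) - 3*exp(-y), 4*x - 2*exp(x) - sin(z), -5*z)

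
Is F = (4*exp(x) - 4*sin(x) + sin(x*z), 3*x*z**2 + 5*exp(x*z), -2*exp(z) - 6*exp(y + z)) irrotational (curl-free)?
No, ∇×F = (-6*x*z - 5*x*exp(x*z) - 6*exp(y + z), x*cos(x*z), z*(3*z + 5*exp(x*z)))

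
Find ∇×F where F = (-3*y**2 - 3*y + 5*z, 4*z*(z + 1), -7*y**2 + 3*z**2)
(-14*y - 8*z - 4, 5, 6*y + 3)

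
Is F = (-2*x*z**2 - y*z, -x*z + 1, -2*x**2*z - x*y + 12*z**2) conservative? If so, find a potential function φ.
Yes, F is conservative. φ = -x**2*z**2 - x*y*z + y + 4*z**3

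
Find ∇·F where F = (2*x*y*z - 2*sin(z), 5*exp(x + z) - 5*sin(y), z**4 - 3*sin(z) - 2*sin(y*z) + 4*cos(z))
2*y*z - 2*y*cos(y*z) + 4*z**3 - 4*sin(z) - 5*cos(y) - 3*cos(z)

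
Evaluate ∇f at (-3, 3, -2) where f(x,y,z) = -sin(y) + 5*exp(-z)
(0, -cos(3), -5*exp(2))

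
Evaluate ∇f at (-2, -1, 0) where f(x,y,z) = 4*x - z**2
(4, 0, 0)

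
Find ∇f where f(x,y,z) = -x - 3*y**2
(-1, -6*y, 0)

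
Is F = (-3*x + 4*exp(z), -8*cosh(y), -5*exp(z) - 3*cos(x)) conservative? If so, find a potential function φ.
No, ∇×F = (0, 4*exp(z) - 3*sin(x), 0) ≠ 0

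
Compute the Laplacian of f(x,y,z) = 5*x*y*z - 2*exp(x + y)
-4*exp(x + y)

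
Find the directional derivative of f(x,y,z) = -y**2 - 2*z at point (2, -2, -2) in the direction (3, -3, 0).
-2*sqrt(2)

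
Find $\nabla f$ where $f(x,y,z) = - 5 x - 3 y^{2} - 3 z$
(-5, -6*y, -3)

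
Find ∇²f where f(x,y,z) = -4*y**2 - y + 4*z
-8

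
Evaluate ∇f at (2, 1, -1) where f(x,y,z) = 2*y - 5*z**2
(0, 2, 10)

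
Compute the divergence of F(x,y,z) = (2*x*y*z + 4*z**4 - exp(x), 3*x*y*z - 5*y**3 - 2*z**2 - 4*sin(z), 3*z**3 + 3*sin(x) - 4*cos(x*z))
3*x*z + 4*x*sin(x*z) - 15*y**2 + 2*y*z + 9*z**2 - exp(x)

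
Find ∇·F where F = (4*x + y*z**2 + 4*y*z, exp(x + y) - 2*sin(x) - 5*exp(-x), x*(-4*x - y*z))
-x*y + exp(x + y) + 4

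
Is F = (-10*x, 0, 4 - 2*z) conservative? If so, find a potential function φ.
Yes, F is conservative. φ = -5*x**2 - z**2 + 4*z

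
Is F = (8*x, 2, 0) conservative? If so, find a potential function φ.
Yes, F is conservative. φ = 4*x**2 + 2*y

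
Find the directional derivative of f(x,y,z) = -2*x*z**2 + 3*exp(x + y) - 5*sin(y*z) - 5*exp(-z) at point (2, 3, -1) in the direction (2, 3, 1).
sqrt(14)*(4 + 5*E + 15*exp(5))/14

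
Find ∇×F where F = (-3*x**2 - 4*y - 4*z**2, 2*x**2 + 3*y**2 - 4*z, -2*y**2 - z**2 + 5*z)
(4 - 4*y, -8*z, 4*x + 4)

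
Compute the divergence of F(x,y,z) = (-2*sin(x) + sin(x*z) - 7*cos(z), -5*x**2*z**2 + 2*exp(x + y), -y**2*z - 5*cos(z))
-y**2 + z*cos(x*z) + 2*exp(x + y) + 5*sin(z) - 2*cos(x)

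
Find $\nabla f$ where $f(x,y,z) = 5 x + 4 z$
(5, 0, 4)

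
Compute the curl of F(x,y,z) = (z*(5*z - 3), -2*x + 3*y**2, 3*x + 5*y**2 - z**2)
(10*y, 10*z - 6, -2)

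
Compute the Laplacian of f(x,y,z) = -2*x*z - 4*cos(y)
4*cos(y)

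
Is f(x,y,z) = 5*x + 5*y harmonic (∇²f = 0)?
Yes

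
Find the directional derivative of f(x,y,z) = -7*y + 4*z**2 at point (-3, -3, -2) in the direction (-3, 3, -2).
sqrt(22)/2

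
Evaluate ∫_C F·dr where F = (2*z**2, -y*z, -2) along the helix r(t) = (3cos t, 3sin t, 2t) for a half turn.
-24*pi**2 + pi/2 + 96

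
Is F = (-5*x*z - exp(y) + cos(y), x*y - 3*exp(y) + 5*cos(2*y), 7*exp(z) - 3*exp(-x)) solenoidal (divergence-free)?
No, ∇·F = x - 5*z - 3*exp(y) + 7*exp(z) - 10*sin(2*y)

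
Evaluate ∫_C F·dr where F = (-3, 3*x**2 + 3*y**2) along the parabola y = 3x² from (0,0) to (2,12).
1794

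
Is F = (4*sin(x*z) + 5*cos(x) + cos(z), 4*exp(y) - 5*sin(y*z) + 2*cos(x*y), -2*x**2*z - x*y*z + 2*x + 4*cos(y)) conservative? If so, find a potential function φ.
No, ∇×F = (-x*z + 5*y*cos(y*z) - 4*sin(y), 4*x*z + 4*x*cos(x*z) + y*z - sin(z) - 2, -2*y*sin(x*y)) ≠ 0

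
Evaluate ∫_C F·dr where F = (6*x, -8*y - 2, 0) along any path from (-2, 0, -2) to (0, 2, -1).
-32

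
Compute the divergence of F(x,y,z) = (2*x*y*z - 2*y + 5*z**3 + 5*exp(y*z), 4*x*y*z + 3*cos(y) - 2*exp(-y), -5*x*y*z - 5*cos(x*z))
-5*x*y + 4*x*z + 5*x*sin(x*z) + 2*y*z - 3*sin(y) + 2*exp(-y)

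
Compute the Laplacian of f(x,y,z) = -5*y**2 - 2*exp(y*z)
-2*y**2*exp(y*z) - 2*z**2*exp(y*z) - 10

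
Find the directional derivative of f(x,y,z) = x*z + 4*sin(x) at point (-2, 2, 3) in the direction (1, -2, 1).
sqrt(6)*(4*cos(2) + 1)/6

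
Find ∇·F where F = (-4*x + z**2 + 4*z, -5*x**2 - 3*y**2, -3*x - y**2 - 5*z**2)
-6*y - 10*z - 4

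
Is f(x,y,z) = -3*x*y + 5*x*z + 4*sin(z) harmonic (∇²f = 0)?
No, ∇²f = -4*sin(z)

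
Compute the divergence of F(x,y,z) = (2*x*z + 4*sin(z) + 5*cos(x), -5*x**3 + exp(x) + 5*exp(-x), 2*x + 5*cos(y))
2*z - 5*sin(x)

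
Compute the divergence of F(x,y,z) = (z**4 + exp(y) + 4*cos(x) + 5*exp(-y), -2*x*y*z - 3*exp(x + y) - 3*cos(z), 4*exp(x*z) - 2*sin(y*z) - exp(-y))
-2*x*z + 4*x*exp(x*z) - 2*y*cos(y*z) - 3*exp(x + y) - 4*sin(x)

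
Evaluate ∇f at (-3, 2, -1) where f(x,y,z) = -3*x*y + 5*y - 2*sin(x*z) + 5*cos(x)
(-6 + 2*cos(3) + 5*sin(3), 14, 6*cos(3))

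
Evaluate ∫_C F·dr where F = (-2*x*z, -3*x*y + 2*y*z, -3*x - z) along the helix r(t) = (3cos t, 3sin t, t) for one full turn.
2*pi*(-9 - pi)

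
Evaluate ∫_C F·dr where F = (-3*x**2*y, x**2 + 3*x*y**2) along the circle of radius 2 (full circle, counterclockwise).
24*pi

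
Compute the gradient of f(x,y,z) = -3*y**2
(0, -6*y, 0)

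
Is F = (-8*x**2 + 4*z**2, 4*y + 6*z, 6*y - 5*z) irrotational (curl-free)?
No, ∇×F = (0, 8*z, 0)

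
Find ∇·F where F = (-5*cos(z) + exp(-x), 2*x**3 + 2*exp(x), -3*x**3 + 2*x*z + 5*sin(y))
2*x - exp(-x)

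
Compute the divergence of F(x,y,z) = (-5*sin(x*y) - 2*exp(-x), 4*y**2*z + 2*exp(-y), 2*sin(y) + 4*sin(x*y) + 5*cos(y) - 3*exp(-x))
8*y*z - 5*y*cos(x*y) - 2*exp(-y) + 2*exp(-x)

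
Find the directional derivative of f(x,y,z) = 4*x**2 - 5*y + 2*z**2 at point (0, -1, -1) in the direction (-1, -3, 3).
3*sqrt(19)/19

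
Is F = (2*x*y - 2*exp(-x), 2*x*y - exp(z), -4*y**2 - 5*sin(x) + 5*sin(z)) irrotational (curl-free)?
No, ∇×F = (-8*y + exp(z), 5*cos(x), -2*x + 2*y)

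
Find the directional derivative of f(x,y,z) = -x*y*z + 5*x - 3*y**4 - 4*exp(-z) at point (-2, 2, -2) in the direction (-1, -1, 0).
91*sqrt(2)/2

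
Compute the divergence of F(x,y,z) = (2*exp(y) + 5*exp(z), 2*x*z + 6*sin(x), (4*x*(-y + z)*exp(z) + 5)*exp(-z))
4*x - 5*exp(-z)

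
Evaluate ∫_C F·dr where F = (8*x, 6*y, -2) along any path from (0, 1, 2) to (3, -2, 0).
49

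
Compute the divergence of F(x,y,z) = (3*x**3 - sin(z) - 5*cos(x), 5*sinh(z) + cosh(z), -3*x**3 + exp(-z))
9*x**2 + 5*sin(x) - exp(-z)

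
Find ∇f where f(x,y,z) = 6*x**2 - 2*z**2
(12*x, 0, -4*z)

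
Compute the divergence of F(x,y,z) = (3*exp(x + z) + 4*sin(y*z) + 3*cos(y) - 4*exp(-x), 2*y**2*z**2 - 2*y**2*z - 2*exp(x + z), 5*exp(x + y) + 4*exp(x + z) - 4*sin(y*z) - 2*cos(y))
4*y*z**2 - 4*y*z - 4*y*cos(y*z) + 7*exp(x + z) + 4*exp(-x)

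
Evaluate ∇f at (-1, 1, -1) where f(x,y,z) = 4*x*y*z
(-4, 4, -4)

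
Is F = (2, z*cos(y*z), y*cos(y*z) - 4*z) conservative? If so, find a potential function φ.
Yes, F is conservative. φ = 2*x - 2*z**2 + sin(y*z)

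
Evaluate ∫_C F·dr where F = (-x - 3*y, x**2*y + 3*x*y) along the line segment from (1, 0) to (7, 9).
1596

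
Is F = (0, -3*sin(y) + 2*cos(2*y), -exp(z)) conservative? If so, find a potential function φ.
Yes, F is conservative. φ = -exp(z) + sin(2*y) + 3*cos(y)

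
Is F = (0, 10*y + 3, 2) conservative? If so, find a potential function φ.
Yes, F is conservative. φ = 5*y**2 + 3*y + 2*z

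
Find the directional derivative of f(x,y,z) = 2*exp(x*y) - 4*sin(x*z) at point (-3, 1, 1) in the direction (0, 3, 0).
-6*exp(-3)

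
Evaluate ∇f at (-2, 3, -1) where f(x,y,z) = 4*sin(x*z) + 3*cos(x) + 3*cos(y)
(-4*cos(2) + 3*sin(2), -3*sin(3), -8*cos(2))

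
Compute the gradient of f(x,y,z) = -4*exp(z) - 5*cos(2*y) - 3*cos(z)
(0, 10*sin(2*y), -4*exp(z) + 3*sin(z))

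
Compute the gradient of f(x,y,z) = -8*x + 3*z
(-8, 0, 3)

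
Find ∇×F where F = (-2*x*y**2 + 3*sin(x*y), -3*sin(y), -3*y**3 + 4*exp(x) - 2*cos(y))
(-9*y**2 + 2*sin(y), -4*exp(x), x*(4*y - 3*cos(x*y)))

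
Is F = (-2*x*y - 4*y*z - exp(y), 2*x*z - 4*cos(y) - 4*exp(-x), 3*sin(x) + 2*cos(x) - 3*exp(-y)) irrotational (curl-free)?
No, ∇×F = (-2*x + 3*exp(-y), -4*y + 2*sin(x) - 3*cos(x), 2*x + 6*z + exp(y) + 4*exp(-x))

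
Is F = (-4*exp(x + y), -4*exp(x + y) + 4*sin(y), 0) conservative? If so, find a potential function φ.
Yes, F is conservative. φ = -4*exp(x + y) - 4*cos(y)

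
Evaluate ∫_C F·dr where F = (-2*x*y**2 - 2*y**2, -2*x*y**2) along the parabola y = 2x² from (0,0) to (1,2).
-788/105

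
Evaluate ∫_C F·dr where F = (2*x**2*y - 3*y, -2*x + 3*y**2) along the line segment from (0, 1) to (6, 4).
468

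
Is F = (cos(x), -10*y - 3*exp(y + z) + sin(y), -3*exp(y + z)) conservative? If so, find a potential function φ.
Yes, F is conservative. φ = -5*y**2 - 3*exp(y + z) + sin(x) - cos(y)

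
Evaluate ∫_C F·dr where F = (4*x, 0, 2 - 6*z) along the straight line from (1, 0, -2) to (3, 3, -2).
16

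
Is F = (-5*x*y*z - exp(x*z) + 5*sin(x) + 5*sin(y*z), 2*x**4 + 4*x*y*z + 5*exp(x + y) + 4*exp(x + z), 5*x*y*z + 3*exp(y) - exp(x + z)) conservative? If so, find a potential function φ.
No, ∇×F = (-4*x*y + 5*x*z + 3*exp(y) - 4*exp(x + z), -5*x*y - x*exp(x*z) - 5*y*z + 5*y*cos(y*z) + exp(x + z), 8*x**3 + 5*x*z + 4*y*z - 5*z*cos(y*z) + 5*exp(x + y) + 4*exp(x + z)) ≠ 0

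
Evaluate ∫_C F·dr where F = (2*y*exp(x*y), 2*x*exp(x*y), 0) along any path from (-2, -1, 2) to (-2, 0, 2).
2 - 2*exp(2)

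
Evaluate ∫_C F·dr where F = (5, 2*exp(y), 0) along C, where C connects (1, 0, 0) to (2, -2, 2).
2*exp(-2) + 3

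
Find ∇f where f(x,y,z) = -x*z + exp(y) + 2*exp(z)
(-z, exp(y), -x + 2*exp(z))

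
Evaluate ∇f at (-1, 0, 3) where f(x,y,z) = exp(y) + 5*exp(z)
(0, 1, 5*exp(3))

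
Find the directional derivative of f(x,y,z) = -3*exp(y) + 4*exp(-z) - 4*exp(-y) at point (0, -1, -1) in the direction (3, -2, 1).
3*sqrt(14)*(1 - 2*exp(2))*exp(-1)/7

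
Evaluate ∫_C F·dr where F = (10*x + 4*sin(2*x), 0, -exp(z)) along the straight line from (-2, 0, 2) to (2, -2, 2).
0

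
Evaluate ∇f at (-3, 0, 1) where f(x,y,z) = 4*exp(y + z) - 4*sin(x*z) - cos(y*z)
(-4*cos(3), 4*E, 12*cos(3) + 4*E)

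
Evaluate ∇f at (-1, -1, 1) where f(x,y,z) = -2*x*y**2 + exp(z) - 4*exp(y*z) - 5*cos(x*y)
(-5*sin(1) - 2, -5*sin(1) - 4 - 4*exp(-1), (4 + exp(2))*exp(-1))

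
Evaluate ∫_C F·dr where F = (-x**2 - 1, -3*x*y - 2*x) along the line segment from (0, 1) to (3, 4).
-123/2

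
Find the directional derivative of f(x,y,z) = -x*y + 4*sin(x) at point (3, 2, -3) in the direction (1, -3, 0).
sqrt(10)*(4*cos(3) + 7)/10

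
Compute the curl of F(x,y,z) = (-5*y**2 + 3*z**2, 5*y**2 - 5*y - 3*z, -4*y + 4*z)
(-1, 6*z, 10*y)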